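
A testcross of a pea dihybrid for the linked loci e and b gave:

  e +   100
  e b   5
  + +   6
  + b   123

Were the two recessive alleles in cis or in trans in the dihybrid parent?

The two most frequent classes are + b (123) and e + (100); these are the parental (non-recombinant) types.
So the F1 carried + b on one chromosome and e + on the other — the recessive alleles are on opposite chromosomes (trans / repulsion).

trans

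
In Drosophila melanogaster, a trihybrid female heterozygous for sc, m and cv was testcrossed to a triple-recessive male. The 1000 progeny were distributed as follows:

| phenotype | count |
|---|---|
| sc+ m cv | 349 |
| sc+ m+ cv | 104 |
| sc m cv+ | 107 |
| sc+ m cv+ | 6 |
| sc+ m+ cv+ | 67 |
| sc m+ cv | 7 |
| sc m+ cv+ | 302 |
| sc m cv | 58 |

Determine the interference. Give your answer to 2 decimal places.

The two most frequent reciprocal classes, sc m+ cv+ and sc+ m cv, are the parental types, so the F1 was sc m+ cv+ / sc+ m cv.
The two rarest classes, sc m+ cv and sc+ m cv+, are the double crossovers. Comparing them with the parentals, only the cv allele has switched, so cv is the middle locus and the order is sc – cv – m.
sc–cv: (125 + 13)/1000 = 0.1380; cv–m: (211 + 13)/1000 = 0.2240.
Expected DCO frequency = 0.1380 × 0.2240 ≈ 0.03091; observed = 13/1000 ≈ 0.01300.
Coefficient of coincidence = 0.01300/0.03091 ≈ 0.42; interference = 1 − 0.42 = 0.58.

0.58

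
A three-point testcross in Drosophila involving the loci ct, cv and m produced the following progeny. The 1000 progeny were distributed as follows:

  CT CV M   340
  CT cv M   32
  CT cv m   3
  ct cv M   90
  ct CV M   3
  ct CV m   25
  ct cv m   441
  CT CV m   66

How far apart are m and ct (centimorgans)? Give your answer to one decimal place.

The two most frequent reciprocal classes, CT CV M and ct cv m, are the parental types, so the F1 was CT CV M / ct cv m.
The two rarest classes, ct CV M and CT cv m, are the double crossovers. Comparing them with the parentals, only the ct allele has switched, so ct is the middle locus and the order is cv – ct – m.
Crossovers in the ct–m interval produce the single-crossover classes CT CV m and ct cv M (66 + 90 = 156) plus the double crossovers (6).
RF(ct–m) = (156 + 6) / 1000 = 162/1000 = 0.1620 → 16.2 centimorgans.

16.2 centimorgans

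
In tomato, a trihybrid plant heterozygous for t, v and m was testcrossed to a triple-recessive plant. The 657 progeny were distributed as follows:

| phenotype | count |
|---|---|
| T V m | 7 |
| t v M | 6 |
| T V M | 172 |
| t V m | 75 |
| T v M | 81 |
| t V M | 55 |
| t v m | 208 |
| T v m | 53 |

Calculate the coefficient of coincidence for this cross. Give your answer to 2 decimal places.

0.42

The two most frequent reciprocal classes, t v m and T V M, are the parental types, so the F1 was t v m / T V M.
The two rarest classes, t v M and T V m, are the double crossovers. Comparing them with the parentals, only the m allele has switched, so m is the middle locus and the order is v – m – t.
v–m: (156 + 13)/657 = 0.2572; m–t: (108 + 13)/657 = 0.1842.
Expected DCO frequency = 0.2572 × 0.1842 ≈ 0.04738; observed = 13/657 ≈ 0.01979.
Coefficient of coincidence = 0.01979/0.04738 ≈ 0.42.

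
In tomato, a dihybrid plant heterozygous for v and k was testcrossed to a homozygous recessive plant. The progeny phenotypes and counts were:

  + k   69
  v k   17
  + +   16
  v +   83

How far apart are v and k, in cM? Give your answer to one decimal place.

17.8 cM

The two most frequent classes, + k (69) and v + (83), are the parental types, so the F1 was + k / v +.
The recombinant classes are + + and v k: 16 + 17 = 33.
Recombination frequency = 33/185 = 0.1784 ≈ 17.8%, i.e. 17.8 cM.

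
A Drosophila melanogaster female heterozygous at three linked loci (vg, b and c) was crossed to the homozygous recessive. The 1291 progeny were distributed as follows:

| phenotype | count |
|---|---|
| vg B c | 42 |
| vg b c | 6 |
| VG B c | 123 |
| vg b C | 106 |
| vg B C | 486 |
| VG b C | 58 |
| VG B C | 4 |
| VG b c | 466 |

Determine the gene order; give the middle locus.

The two most frequent reciprocal classes, VG b c and vg B C, are the parental types, so the F1 was VG b c / vg B C.
The two rarest classes, vg b c and VG B C, are the double crossovers. Comparing them with the parentals, only the vg allele has switched, so vg is the middle locus and the order is c – vg – b.

vg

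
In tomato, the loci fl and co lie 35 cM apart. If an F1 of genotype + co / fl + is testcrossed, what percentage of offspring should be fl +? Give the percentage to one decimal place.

A map distance of 35 cM corresponds to a recombination frequency of 0.350.
The F1 is + co / fl +, so fl + is a parental gamete class with expected frequency (1 − r)/2 = 0.650/2 = 0.3250.
That is 0.3250 = 32.5% of the progeny.

32.5%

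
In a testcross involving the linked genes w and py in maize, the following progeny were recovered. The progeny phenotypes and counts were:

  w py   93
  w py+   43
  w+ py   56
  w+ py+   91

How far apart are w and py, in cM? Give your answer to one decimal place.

35.0 cM

The two most frequent classes, w+ py+ (91) and w py (93), are the parental types, so the F1 was w+ py+ / w py.
The recombinant classes are w+ py and w py+: 56 + 43 = 99.
Recombination frequency = 99/283 = 0.3498 ≈ 35.0%, i.e. 35.0 cM.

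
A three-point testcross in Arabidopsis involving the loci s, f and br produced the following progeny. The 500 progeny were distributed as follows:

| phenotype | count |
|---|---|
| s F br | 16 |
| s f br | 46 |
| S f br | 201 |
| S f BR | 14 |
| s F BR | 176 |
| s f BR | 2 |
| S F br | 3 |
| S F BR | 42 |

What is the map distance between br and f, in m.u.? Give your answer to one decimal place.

7.0 m.u.

The two most frequent reciprocal classes, s F BR and S f br, are the parental types, so the F1 was s F BR / S f br.
The two rarest classes, s f BR and S F br, are the double crossovers. Comparing them with the parentals, only the f allele has switched, so f is the middle locus and the order is br – f – s.
Crossovers in the br–f interval produce the single-crossover classes s F br and S f BR (16 + 14 = 30) plus the double crossovers (5).
RF(br–f) = (30 + 5) / 500 = 35/500 = 0.0700 → 7.0 m.u.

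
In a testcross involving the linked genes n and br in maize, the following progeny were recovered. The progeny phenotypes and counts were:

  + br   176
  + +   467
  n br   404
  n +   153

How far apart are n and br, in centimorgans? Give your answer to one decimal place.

The two most frequent classes, + + (467) and n br (404), are the parental types, so the F1 was + + / n br.
The recombinant classes are + br and n +: 176 + 153 = 329.
Recombination frequency = 329/1200 = 0.2742 ≈ 27.4%, i.e. 27.4 centimorgans.

27.4 centimorgans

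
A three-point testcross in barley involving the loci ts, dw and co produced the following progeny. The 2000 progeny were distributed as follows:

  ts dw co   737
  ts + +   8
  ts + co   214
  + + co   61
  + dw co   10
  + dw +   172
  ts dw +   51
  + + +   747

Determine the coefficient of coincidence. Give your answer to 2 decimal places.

0.69

The two most frequent reciprocal classes, + + + and ts dw co, are the parental types, so the F1 was + + + / ts dw co.
The two rarest classes, ts + + and + dw co, are the double crossovers. Comparing them with the parentals, only the ts allele has switched, so ts is the middle locus and the order is co – ts – dw.
co–ts: (112 + 18)/2000 = 0.0650; ts–dw: (386 + 18)/2000 = 0.2020.
Expected DCO frequency = 0.0650 × 0.2020 ≈ 0.01313; observed = 18/2000 ≈ 0.00900.
Coefficient of coincidence = 0.00900/0.01313 ≈ 0.69.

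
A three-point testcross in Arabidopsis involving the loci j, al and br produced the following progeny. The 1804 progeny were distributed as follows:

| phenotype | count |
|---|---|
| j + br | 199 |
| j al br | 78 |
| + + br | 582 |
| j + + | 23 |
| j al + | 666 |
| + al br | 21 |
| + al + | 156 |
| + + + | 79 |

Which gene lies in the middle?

The two most frequent reciprocal classes, j al + and + + br, are the parental types, so the F1 was j al + / + + br.
The two rarest classes, j + + and + al br, are the double crossovers. Comparing them with the parentals, only the al allele has switched, so al is the middle locus and the order is j – al – br.

al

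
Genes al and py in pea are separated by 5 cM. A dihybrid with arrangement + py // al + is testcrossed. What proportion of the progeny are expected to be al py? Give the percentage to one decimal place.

2.5%

A map distance of 5 cM corresponds to a recombination frequency of 0.050.
The F1 is + py / al +, so al py is a recombinant gamete class with expected frequency r/2 = 0.050/2 = 0.0250.
That is 0.0250 = 2.5% of the progeny.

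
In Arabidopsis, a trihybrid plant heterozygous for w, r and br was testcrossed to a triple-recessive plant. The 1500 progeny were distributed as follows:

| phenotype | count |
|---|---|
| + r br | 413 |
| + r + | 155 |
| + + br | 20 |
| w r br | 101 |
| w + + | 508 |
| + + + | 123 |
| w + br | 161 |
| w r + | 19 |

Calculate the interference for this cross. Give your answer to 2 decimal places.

The two most frequent reciprocal classes, w + + and + r br, are the parental types, so the F1 was w + + / + r br.
The two rarest classes, w r + and + + br, are the double crossovers. Comparing them with the parentals, only the r allele has switched, so r is the middle locus and the order is w – r – br.
w–r: (224 + 39)/1500 = 0.1753; r–br: (316 + 39)/1500 = 0.2367.
Expected DCO frequency = 0.1753 × 0.2367 ≈ 0.04149; observed = 39/1500 ≈ 0.02600.
Coefficient of coincidence = 0.02600/0.04149 ≈ 0.63; interference = 1 − 0.63 = 0.37.

0.37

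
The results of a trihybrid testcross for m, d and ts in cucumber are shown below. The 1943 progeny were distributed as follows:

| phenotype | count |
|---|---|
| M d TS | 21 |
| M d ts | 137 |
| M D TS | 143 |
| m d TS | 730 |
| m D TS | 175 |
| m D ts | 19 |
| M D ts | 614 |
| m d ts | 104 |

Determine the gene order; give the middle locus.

The two most frequent reciprocal classes, m d TS and M D ts, are the parental types, so the F1 was m d TS / M D ts.
The two rarest classes, M d TS and m D ts, are the double crossovers. Comparing them with the parentals, only the m allele has switched, so m is the middle locus and the order is ts – m – d.

m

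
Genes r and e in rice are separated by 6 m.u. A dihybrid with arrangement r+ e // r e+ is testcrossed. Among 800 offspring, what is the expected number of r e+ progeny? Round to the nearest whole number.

376

A map distance of 6 m.u. corresponds to a recombination frequency of 0.060.
The F1 is r+ e / r e+, so r e+ is a parental gamete class with expected frequency (1 − r)/2 = 0.940/2 = 0.4700.
Expected number = 0.4700 × 800 = 376.00 ≈ 376.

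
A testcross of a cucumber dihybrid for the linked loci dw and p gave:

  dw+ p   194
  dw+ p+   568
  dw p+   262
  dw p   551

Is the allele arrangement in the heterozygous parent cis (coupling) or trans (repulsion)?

The two most frequent classes are dw+ p+ (568) and dw p (551); these are the parental (non-recombinant) types.
So the F1 carried dw+ p+ on one chromosome and dw p on the other — the recessive alleles are on the same chromosome (cis / coupling).

cis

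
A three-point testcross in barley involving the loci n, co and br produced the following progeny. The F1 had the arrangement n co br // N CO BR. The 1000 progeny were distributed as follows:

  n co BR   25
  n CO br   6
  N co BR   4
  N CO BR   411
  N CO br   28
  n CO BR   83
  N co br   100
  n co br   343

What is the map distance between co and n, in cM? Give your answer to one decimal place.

The two rarest classes, n CO br and N co BR, are the double crossovers. Comparing them with the parentals, only the co allele has switched, so co is the middle locus and the order is n – co – br.
Crossovers in the n–co interval produce the single-crossover classes N co br and n CO BR (100 + 83 = 183) plus the double crossovers (10).
RF(n–co) = (183 + 10) / 1000 = 193/1000 = 0.1930 → 19.3 cM.

19.3 cM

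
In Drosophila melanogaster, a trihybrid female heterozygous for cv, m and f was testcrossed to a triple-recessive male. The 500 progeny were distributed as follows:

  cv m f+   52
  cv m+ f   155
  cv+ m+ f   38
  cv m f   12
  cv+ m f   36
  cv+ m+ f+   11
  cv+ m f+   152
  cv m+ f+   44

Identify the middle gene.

The two most frequent reciprocal classes, cv m+ f and cv+ m f+, are the parental types, so the F1 was cv m+ f / cv+ m f+.
The two rarest classes, cv m f and cv+ m+ f+, are the double crossovers. Comparing them with the parentals, only the m allele has switched, so m is the middle locus and the order is cv – m – f.

m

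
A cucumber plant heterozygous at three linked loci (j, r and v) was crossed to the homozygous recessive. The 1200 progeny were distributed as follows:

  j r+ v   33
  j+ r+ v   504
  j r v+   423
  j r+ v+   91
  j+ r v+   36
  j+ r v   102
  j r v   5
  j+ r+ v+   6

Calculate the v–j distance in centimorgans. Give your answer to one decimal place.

6.7 centimorgans

The two most frequent reciprocal classes, j+ r+ v and j r v+, are the parental types, so the F1 was j+ r+ v / j r v+.
The two rarest classes, j+ r+ v+ and j r v, are the double crossovers. Comparing them with the parentals, only the v allele has switched, so v is the middle locus and the order is j – v – r.
Crossovers in the j–v interval produce the single-crossover classes j r+ v and j+ r v+ (33 + 36 = 69) plus the double crossovers (11).
RF(j–v) = (69 + 11) / 1200 = 80/1200 = 0.0667 → 6.7 centimorgans.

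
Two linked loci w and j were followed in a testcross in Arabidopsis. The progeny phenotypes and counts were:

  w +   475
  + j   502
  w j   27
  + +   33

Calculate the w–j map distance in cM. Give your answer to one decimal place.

5.8 cM

The two most frequent classes, + j (502) and w + (475), are the parental types, so the F1 was + j / w +.
The recombinant classes are + + and w j: 33 + 27 = 60.
Recombination frequency = 60/1037 = 0.0579 ≈ 5.8%, i.e. 5.8 cM.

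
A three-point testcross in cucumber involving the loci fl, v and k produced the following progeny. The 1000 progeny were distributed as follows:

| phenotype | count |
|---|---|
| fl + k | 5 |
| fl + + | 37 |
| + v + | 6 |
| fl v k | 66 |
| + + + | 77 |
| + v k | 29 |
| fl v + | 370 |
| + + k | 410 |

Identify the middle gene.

fl

The two most frequent reciprocal classes, fl v + and + + k, are the parental types, so the F1 was fl v + / + + k.
The two rarest classes, + v + and fl + k, are the double crossovers. Comparing them with the parentals, only the fl allele has switched, so fl is the middle locus and the order is v – fl – k.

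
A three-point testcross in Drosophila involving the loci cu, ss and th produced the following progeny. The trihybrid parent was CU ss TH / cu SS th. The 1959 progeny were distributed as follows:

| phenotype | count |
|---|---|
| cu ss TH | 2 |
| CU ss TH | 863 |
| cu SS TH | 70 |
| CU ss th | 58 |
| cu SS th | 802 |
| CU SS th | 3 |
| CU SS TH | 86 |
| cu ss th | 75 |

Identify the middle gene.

cu

The two rarest classes, cu ss TH and CU SS th, are the double crossovers. Comparing them with the parentals, only the cu allele has switched, so cu is the middle locus and the order is ss – cu – th.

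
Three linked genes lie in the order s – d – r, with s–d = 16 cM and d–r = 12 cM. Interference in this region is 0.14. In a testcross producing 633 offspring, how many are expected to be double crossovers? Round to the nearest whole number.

Map distances give recombination frequencies of 0.160 and 0.120 for the two intervals.
With interference 0.14 (so coincidence = 0.86), expected double-crossover frequency = 0.160 × 0.120 × 0.86 = 0.01651.
Expected number = 0.01651 × 633 = 10.45 ≈ 10.

10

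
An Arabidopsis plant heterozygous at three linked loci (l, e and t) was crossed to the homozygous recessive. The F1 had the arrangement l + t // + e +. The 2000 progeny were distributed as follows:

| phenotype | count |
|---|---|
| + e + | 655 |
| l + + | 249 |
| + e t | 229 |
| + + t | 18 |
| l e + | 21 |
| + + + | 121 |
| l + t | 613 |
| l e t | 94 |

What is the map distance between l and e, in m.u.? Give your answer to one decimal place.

12.7 m.u.

The two rarest classes, + + t and l e +, are the double crossovers. Comparing them with the parentals, only the l allele has switched, so l is the middle locus and the order is t – l – e.
Crossovers in the l–e interval produce the single-crossover classes l e t and + + + (94 + 121 = 215) plus the double crossovers (39).
RF(l–e) = (215 + 39) / 2000 = 254/2000 = 0.1270 → 12.7 m.u.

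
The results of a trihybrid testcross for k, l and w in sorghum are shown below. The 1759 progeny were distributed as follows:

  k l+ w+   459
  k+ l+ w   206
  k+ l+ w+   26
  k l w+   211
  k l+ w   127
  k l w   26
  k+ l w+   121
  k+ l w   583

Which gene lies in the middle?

The two most frequent reciprocal classes, k+ l w and k l+ w+, are the parental types, so the F1 was k+ l w / k l+ w+.
The two rarest classes, k l w and k+ l+ w+, are the double crossovers. Comparing them with the parentals, only the k allele has switched, so k is the middle locus and the order is l – k – w.

k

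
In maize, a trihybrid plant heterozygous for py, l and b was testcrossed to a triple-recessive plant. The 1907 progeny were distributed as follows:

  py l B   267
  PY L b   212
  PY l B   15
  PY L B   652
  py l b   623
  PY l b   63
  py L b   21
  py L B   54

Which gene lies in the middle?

l

The two most frequent reciprocal classes, py l b and PY L B, are the parental types, so the F1 was py l b / PY L B.
The two rarest classes, py L b and PY l B, are the double crossovers. Comparing them with the parentals, only the l allele has switched, so l is the middle locus and the order is b – l – py.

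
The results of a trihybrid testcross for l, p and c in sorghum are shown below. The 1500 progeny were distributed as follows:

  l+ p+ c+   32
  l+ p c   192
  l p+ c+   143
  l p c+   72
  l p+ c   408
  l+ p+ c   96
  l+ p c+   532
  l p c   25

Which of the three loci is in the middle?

The two most frequent reciprocal classes, l+ p c+ and l p+ c, are the parental types, so the F1 was l+ p c+ / l p+ c.
The two rarest classes, l+ p+ c+ and l p c, are the double crossovers. Comparing them with the parentals, only the p allele has switched, so p is the middle locus and the order is c – p – l.

p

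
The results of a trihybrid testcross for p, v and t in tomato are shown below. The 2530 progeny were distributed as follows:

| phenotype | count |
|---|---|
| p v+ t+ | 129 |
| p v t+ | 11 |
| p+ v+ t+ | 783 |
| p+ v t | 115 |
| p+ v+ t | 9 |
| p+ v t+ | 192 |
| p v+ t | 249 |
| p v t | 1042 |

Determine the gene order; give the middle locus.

The two most frequent reciprocal classes, p+ v+ t+ and p v t, are the parental types, so the F1 was p+ v+ t+ / p v t.
The two rarest classes, p+ v+ t and p v t+, are the double crossovers. Comparing them with the parentals, only the t allele has switched, so t is the middle locus and the order is v – t – p.

t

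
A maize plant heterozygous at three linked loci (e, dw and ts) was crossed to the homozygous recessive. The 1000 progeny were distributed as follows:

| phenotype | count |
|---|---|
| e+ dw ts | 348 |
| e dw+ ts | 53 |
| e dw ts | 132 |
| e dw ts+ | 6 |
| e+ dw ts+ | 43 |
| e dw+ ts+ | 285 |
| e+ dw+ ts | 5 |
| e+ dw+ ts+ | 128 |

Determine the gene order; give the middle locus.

The two most frequent reciprocal classes, e+ dw ts and e dw+ ts+, are the parental types, so the F1 was e+ dw ts / e dw+ ts+.
The two rarest classes, e+ dw+ ts and e dw ts+, are the double crossovers. Comparing them with the parentals, only the dw allele has switched, so dw is the middle locus and the order is e – dw – ts.

dw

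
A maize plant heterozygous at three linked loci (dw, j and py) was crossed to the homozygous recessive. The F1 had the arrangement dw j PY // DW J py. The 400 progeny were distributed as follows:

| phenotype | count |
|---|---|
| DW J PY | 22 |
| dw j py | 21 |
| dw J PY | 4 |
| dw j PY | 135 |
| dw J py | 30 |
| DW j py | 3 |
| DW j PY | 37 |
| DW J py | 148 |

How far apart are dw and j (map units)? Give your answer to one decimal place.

The two rarest classes, dw J PY and DW j py, are the double crossovers. Comparing them with the parentals, only the j allele has switched, so j is the middle locus and the order is dw – j – py.
Crossovers in the dw–j interval produce the single-crossover classes DW j PY and dw J py (37 + 30 = 67) plus the double crossovers (7).
RF(dw–j) = (67 + 7) / 400 = 74/400 = 0.1850 → 18.5 map units.

18.5 map units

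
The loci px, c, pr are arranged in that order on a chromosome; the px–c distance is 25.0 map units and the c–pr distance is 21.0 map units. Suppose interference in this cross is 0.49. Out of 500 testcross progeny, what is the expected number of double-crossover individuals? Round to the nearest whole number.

Map distances give recombination frequencies of 0.250 and 0.210 for the two intervals.
With interference 0.49 (so coincidence = 0.51), expected double-crossover frequency = 0.250 × 0.210 × 0.51 = 0.02678.
Expected number = 0.02678 × 500 = 13.39 ≈ 13.

13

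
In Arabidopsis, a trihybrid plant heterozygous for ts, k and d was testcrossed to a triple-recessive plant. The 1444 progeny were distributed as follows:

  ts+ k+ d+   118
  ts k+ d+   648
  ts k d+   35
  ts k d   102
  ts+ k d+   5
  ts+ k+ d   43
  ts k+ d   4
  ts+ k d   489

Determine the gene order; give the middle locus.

The two most frequent reciprocal classes, ts+ k d and ts k+ d+, are the parental types, so the F1 was ts+ k d / ts k+ d+.
The two rarest classes, ts+ k d+ and ts k+ d, are the double crossovers. Comparing them with the parentals, only the d allele has switched, so d is the middle locus and the order is ts – d – k.

d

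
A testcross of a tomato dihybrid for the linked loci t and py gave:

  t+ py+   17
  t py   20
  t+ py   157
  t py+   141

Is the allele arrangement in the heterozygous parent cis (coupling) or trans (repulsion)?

The two most frequent classes are t+ py (157) and t py+ (141); these are the parental (non-recombinant) types.
So the F1 carried t+ py on one chromosome and t py+ on the other — the recessive alleles are on opposite chromosomes (trans / repulsion).

trans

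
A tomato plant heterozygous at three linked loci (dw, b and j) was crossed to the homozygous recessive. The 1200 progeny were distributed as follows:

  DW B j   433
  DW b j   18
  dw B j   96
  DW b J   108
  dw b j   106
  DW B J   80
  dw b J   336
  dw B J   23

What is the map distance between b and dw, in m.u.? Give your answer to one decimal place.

20.4 m.u.

The two most frequent reciprocal classes, dw b J and DW B j, are the parental types, so the F1 was dw b J / DW B j.
The two rarest classes, dw B J and DW b j, are the double crossovers. Comparing them with the parentals, only the b allele has switched, so b is the middle locus and the order is j – b – dw.
Crossovers in the b–dw interval produce the single-crossover classes DW b J and dw B j (108 + 96 = 204) plus the double crossovers (41).
RF(b–dw) = (204 + 41) / 1200 = 245/1200 = 0.2042 → 20.4 m.u.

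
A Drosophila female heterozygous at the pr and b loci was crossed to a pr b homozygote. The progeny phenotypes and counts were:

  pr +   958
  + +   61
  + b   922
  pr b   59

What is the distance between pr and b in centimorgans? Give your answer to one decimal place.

The two most frequent classes, + b (922) and pr + (958), are the parental types, so the F1 was + b / pr +.
The recombinant classes are + + and pr b: 61 + 59 = 120.
Recombination frequency = 120/2000 = 0.0600 ≈ 6.0%, i.e. 6.0 centimorgans.

6.0 centimorgans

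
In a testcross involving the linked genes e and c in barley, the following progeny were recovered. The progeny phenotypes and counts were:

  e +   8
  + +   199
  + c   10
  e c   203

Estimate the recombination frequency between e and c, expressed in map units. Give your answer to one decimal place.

The two most frequent classes, + + (199) and e c (203), are the parental types, so the F1 was + + / e c.
The recombinant classes are + c and e +: 10 + 8 = 18.
Recombination frequency = 18/420 = 0.0429 ≈ 4.3%, i.e. 4.3 map units.

4.3 map units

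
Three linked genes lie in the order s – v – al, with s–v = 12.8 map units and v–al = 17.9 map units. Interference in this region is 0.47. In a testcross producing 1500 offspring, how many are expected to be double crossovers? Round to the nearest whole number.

18

Map distances give recombination frequencies of 0.128 and 0.179 for the two intervals.
With interference 0.47 (so coincidence = 0.53), expected double-crossover frequency = 0.128 × 0.179 × 0.53 = 0.01214.
Expected number = 0.01214 × 1500 = 18.22 ≈ 18.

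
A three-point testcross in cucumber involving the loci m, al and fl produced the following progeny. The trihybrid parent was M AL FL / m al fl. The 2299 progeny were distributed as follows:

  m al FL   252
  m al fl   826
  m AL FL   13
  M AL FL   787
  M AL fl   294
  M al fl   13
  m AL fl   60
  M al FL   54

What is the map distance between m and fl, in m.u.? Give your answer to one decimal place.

24.9 m.u.

The two rarest classes, m AL FL and M al fl, are the double crossovers. Comparing them with the parentals, only the m allele has switched, so m is the middle locus and the order is fl – m – al.
Crossovers in the fl–m interval produce the single-crossover classes M AL fl and m al FL (294 + 252 = 546) plus the double crossovers (26).
RF(fl–m) = (546 + 26) / 2299 = 572/2299 = 0.2488 → 24.9 m.u.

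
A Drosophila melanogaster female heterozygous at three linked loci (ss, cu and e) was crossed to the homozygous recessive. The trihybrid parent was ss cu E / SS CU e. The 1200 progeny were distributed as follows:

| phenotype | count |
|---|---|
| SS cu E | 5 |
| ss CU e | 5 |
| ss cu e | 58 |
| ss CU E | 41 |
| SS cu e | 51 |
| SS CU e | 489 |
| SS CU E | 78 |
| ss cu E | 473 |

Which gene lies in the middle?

The two rarest classes, SS cu E and ss CU e, are the double crossovers. Comparing them with the parentals, only the ss allele has switched, so ss is the middle locus and the order is cu – ss – e.

ss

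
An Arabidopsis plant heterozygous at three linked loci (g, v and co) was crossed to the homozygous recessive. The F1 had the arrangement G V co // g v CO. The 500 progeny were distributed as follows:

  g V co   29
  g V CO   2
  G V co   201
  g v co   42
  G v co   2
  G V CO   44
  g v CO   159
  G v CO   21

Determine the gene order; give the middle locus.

The two rarest classes, G v co and g V CO, are the double crossovers. Comparing them with the parentals, only the v allele has switched, so v is the middle locus and the order is co – v – g.

v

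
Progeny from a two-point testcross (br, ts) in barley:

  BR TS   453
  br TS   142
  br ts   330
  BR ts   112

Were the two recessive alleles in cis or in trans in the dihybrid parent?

cis

The two most frequent classes are BR TS (453) and br ts (330); these are the parental (non-recombinant) types.
So the F1 carried BR TS on one chromosome and br ts on the other — the recessive alleles are on the same chromosome (cis / coupling).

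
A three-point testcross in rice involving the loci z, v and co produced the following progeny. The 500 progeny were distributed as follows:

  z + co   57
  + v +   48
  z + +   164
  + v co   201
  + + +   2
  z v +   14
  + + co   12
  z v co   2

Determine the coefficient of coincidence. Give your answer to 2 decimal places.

The two most frequent reciprocal classes, z + + and + v co, are the parental types, so the F1 was z + + / + v co.
The two rarest classes, + + + and z v co, are the double crossovers. Comparing them with the parentals, only the z allele has switched, so z is the middle locus and the order is v – z – co.
v–z: (26 + 4)/500 = 0.0600; z–co: (105 + 4)/500 = 0.2180.
Expected DCO frequency = 0.0600 × 0.2180 ≈ 0.01308; observed = 4/500 ≈ 0.00800.
Coefficient of coincidence = 0.00800/0.01308 ≈ 0.61.

0.61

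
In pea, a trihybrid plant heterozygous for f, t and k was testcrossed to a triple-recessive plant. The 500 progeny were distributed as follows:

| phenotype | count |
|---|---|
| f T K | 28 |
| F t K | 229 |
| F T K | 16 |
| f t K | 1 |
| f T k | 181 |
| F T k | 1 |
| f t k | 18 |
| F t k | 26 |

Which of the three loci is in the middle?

The two most frequent reciprocal classes, F t K and f T k, are the parental types, so the F1 was F t K / f T k.
The two rarest classes, f t K and F T k, are the double crossovers. Comparing them with the parentals, only the f allele has switched, so f is the middle locus and the order is t – f – k.

f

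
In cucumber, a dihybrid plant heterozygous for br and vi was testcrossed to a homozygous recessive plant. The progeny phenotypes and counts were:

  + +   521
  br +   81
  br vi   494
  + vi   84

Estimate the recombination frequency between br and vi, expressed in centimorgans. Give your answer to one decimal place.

14.0 centimorgans

The two most frequent classes, + + (521) and br vi (494), are the parental types, so the F1 was + + / br vi.
The recombinant classes are + vi and br +: 84 + 81 = 165.
Recombination frequency = 165/1180 = 0.1398 ≈ 14.0%, i.e. 14.0 centimorgans.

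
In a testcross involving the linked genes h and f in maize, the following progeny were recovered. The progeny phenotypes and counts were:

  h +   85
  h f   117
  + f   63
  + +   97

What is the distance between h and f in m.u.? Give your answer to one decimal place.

40.9 m.u.

The two most frequent classes, + + (97) and h f (117), are the parental types, so the F1 was + + / h f.
The recombinant classes are + f and h +: 63 + 85 = 148.
Recombination frequency = 148/362 = 0.4088 ≈ 40.9%, i.e. 40.9 m.u.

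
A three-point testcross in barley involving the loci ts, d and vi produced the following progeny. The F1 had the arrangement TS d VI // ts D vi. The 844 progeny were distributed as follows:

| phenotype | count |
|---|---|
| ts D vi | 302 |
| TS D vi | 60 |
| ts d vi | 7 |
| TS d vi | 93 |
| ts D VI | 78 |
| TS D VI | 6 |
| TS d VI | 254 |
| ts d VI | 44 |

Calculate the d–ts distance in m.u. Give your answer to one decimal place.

13.9 m.u.

The two rarest classes, TS D VI and ts d vi, are the double crossovers. Comparing them with the parentals, only the d allele has switched, so d is the middle locus and the order is ts – d – vi.
Crossovers in the ts–d interval produce the single-crossover classes ts d VI and TS D vi (44 + 60 = 104) plus the double crossovers (13).
RF(ts–d) = (104 + 13) / 844 = 117/844 = 0.1386 → 13.9 m.u.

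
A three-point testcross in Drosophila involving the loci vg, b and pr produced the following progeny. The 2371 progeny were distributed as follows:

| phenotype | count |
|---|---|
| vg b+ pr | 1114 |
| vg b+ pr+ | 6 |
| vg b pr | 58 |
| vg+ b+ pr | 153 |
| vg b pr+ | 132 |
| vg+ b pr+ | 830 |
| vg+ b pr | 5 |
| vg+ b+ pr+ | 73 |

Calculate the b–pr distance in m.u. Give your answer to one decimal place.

The two most frequent reciprocal classes, vg+ b pr+ and vg b+ pr, are the parental types, so the F1 was vg+ b pr+ / vg b+ pr.
The two rarest classes, vg+ b pr and vg b+ pr+, are the double crossovers. Comparing them with the parentals, only the pr allele has switched, so pr is the middle locus and the order is b – pr – vg.
Crossovers in the b–pr interval produce the single-crossover classes vg+ b+ pr+ and vg b pr (73 + 58 = 131) plus the double crossovers (11).
RF(b–pr) = (131 + 11) / 2371 = 142/2371 = 0.0599 → 6.0 m.u.

6.0 m.u.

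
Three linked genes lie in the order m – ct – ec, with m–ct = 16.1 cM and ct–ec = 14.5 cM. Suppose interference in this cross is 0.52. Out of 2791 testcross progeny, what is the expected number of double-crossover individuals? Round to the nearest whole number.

Map distances give recombination frequencies of 0.161 and 0.145 for the two intervals.
With interference 0.52 (so coincidence = 0.48), expected double-crossover frequency = 0.161 × 0.145 × 0.48 = 0.01121.
Expected number = 0.01121 × 2791 = 31.27 ≈ 31.

31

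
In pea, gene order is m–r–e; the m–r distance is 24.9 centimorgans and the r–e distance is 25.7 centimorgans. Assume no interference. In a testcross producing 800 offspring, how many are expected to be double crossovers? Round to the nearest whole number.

Map distances give recombination frequencies of 0.249 and 0.257 for the two intervals.
With no interference, expected double-crossover frequency = 0.249 × 0.257 = 0.06399.
Expected number = 0.06399 × 800 = 51.19 ≈ 51.

51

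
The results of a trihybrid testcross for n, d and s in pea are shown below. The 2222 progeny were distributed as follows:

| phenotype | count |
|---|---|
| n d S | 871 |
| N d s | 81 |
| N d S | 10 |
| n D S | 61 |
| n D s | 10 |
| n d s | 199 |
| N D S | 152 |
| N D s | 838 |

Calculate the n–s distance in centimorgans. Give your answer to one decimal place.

The two most frequent reciprocal classes, n d S and N D s, are the parental types, so the F1 was n d S / N D s.
The two rarest classes, N d S and n D s, are the double crossovers. Comparing them with the parentals, only the n allele has switched, so n is the middle locus and the order is s – n – d.
Crossovers in the s–n interval produce the single-crossover classes n d s and N D S (199 + 152 = 351) plus the double crossovers (20).
RF(s–n) = (351 + 20) / 2222 = 371/2222 = 0.1670 → 16.7 centimorgans.

16.7 centimorgans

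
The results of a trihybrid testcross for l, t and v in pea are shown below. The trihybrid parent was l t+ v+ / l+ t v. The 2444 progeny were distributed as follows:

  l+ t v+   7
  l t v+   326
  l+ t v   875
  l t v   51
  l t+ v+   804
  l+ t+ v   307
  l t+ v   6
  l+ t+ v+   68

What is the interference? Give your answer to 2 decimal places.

0.63

The two rarest classes, l t+ v and l+ t v+, are the double crossovers. Comparing them with the parentals, only the v allele has switched, so v is the middle locus and the order is t – v – l.
t–v: (633 + 13)/2444 = 0.2643; v–l: (119 + 13)/2444 = 0.0540.
Expected DCO frequency = 0.2643 × 0.0540 ≈ 0.01427; observed = 13/2444 ≈ 0.00532.
Coefficient of coincidence = 0.00532/0.01427 ≈ 0.37; interference = 1 − 0.37 = 0.63.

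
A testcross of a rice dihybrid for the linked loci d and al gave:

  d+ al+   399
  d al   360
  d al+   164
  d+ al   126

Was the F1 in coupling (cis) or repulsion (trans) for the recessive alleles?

cis

The two most frequent classes are d+ al+ (399) and d al (360); these are the parental (non-recombinant) types.
So the F1 carried d+ al+ on one chromosome and d al on the other — the recessive alleles are on the same chromosome (cis / coupling).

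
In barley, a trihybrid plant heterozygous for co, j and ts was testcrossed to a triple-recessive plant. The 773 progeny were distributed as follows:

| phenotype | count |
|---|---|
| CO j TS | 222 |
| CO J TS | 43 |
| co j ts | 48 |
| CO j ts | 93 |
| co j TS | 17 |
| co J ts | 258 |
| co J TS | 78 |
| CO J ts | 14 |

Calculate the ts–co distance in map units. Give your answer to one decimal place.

26.1 map units

The two most frequent reciprocal classes, co J ts and CO j TS, are the parental types, so the F1 was co J ts / CO j TS.
The two rarest classes, CO J ts and co j TS, are the double crossovers. Comparing them with the parentals, only the co allele has switched, so co is the middle locus and the order is ts – co – j.
Crossovers in the ts–co interval produce the single-crossover classes co J TS and CO j ts (78 + 93 = 171) plus the double crossovers (31).
RF(ts–co) = (171 + 31) / 773 = 202/773 = 0.2613 → 26.1 map units.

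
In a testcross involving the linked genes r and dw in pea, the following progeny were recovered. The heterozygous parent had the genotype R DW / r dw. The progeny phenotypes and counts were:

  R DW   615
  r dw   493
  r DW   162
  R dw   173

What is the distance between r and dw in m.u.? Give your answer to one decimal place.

The recombinant classes are R dw and r DW: 173 + 162 = 335.
Recombination frequency = 335/1443 = 0.2322 ≈ 23.2%, i.e. 23.2 m.u.

23.2 m.u.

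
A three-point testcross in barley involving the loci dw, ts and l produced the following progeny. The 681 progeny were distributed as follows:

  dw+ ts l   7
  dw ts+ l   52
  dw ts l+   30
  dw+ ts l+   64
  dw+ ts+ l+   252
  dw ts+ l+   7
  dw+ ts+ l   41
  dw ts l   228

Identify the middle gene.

The two most frequent reciprocal classes, dw ts l and dw+ ts+ l+, are the parental types, so the F1 was dw ts l / dw+ ts+ l+.
The two rarest classes, dw+ ts l and dw ts+ l+, are the double crossovers. Comparing them with the parentals, only the dw allele has switched, so dw is the middle locus and the order is ts – dw – l.

dw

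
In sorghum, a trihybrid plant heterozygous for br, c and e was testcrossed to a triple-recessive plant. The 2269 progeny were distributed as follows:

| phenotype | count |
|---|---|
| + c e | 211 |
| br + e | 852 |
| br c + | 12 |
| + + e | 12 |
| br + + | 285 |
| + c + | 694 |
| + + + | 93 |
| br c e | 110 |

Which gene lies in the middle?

The two most frequent reciprocal classes, + c + and br + e, are the parental types, so the F1 was + c + / br + e.
The two rarest classes, br c + and + + e, are the double crossovers. Comparing them with the parentals, only the br allele has switched, so br is the middle locus and the order is e – br – c.

br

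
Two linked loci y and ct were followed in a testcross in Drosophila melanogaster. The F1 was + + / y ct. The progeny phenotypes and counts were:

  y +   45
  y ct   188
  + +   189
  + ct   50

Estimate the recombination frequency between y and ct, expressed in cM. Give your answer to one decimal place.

The recombinant classes are + ct and y +: 50 + 45 = 95.
Recombination frequency = 95/472 = 0.2013 ≈ 20.1%, i.e. 20.1 cM.

20.1 cM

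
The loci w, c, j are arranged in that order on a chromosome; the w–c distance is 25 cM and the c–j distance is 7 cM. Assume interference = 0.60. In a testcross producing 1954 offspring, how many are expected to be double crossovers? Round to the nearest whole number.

Map distances give recombination frequencies of 0.250 and 0.070 for the two intervals.
With interference 0.60 (so coincidence = 0.40), expected double-crossover frequency = 0.250 × 0.070 × 0.40 = 0.00700.
Expected number = 0.00700 × 1954 = 13.68 ≈ 14.

14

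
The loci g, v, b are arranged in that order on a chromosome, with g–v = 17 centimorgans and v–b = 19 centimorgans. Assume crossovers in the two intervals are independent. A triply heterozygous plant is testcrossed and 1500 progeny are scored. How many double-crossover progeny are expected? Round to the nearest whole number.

48

Map distances give recombination frequencies of 0.170 and 0.190 for the two intervals.
With no interference, expected double-crossover frequency = 0.170 × 0.190 = 0.03230.
Expected number = 0.03230 × 1500 = 48.45 ≈ 48.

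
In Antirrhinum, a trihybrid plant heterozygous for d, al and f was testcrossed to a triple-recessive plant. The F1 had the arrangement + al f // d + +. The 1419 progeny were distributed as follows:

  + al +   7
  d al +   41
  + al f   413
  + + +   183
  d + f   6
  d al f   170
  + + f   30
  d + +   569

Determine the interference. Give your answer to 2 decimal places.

0.40

The two rarest classes, + al + and d + f, are the double crossovers. Comparing them with the parentals, only the f allele has switched, so f is the middle locus and the order is d – f – al.
d–f: (353 + 13)/1419 = 0.2579; f–al: (71 + 13)/1419 = 0.0592.
Expected DCO frequency = 0.2579 × 0.0592 ≈ 0.01527; observed = 13/1419 ≈ 0.00916.
Coefficient of coincidence = 0.00916/0.01527 ≈ 0.60; interference = 1 − 0.60 = 0.40.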